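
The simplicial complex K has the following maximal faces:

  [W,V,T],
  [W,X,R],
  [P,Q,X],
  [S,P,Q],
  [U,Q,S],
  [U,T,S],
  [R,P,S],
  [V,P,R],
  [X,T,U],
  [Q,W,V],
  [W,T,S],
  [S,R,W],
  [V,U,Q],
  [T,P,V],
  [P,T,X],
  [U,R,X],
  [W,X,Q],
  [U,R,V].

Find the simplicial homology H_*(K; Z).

We work with the vertex ordering P < Q < R < S < T < U < V < W < X. The simplices of K, each written with vertices in increasing order, are:

  0-simplices (9): P, Q, R, S, T, U, V, W, X
  1-simplices (27): PQ, PR, PS, PT, PV, PX, QS, QU, QV, QW, QX, RS, RU, RV, RW, RX, ST, SU, SW, TU, TV, TW, TX, UV, UX, VW, WX
  2-simplices (18): PQS, PQX, PRS, PRV, PTV, PTX, QSU, QUV, QVW, QWX, RSW, RUV, RUX, RWX, STU, STW, TUX, TVW

so the chain groups are C_0 ≅ Z^9, C_1 ≅ Z^27, C_2 ≅ Z^18.

The boundary map ∂_1: C_1 → C_0 maps an edge to its endpoints' difference, ∂[p,q] = q − p.
The 9×27 boundary matrix has rank 8 and Smith normal form diag(1,1,1,1,1,1,1,1).

Boundary ∂_2: C_2 → C_1 sends each 2-simplex [p,q,r] to [q,r] − [p,r] + [p,q]. For instance
  ∂PTX = TX − PX + PT,
  ∂RSW = SW − RW + RS.
This gives a 27×18 integer matrix of rank 17; reducing to Smith normal form yields diagonal entries (1,1,1,1,1,1,1,1,1,1,1,1,1,1,1,1,1).

Now H_k = ker ∂_k / im ∂_{k+1}, so:

  H_0: rank C_0 − rank ∂_1 = 9 − 8 = 1, and the invariant factors of ∂_1 are all 1, so H_0 ≅ Z.
  H_1: rank ker ∂_1 − rank ∂_2 = (27 − 8) − 17 = 2, and the invariant factors of ∂_2 are all 1, so H_1 ≅ Z^2.
  H_2: rank ker ∂_2 − rank ∂_3 = (18 − 17) − 0 = 1, and there is no ∂_3, so H_2 ≅ Z.

As a check, the Euler characteristic is 9 − 27 + 18 = 0, which agrees with 1 − 2 + 1 = 0.

H_0 ≅ Z,  H_1 ≅ Z^2,  H_2 ≅ Z.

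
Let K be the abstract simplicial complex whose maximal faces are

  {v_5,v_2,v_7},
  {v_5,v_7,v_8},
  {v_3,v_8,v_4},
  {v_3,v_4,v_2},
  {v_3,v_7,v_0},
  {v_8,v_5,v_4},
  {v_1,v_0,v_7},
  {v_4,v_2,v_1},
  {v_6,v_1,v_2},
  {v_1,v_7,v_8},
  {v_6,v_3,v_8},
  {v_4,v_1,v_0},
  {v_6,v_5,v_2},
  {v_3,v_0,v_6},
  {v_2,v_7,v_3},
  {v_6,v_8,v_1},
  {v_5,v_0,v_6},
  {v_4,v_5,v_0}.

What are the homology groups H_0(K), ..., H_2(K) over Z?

K has 9 vertices, 27 edges, 18 triangles.
rank ∂_0 = 0, rank ∂_1 = 8 ⇒ b_0 = 9 − 0 − 8 = 1; all invariant factors of ∂_1 are 1 so no torsion. So H_0 ≅ Z.
rank ∂_1 = 8, rank ∂_2 = 17 ⇒ b_1 = 27 − 8 − 17 = 2; all invariant factors of ∂_2 are 1 so no torsion. So H_1 ≅ Z^2.
rank ∂_2 = 17, rank ∂_3 = 0 ⇒ b_2 = 18 − 17 − 0 = 1. So H_2 ≅ Z.

H_0 ≅ Z,  H_1 ≅ Z^2,  H_2 ≅ Z.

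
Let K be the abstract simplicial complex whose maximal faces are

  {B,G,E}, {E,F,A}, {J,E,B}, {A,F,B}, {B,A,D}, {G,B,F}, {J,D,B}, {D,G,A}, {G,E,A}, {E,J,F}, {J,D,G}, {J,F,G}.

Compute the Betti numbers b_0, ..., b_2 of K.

K has 7 vertices, 18 edges, 12 triangles.
rank ∂_0 = 0, rank ∂_1 = 6 ⇒ b_0 = 7 − 0 − 6 = 1; all invariant factors of ∂_1 are 1 so no torsion. So H_0 ≅ Z.
rank ∂_1 = 6, rank ∂_2 = 12 ⇒ b_1 = 18 − 6 − 12 = 0; ∂_2 has invariant factor(s) [2] giving torsion. So H_1 ≅ Z_2.
rank ∂_2 = 12, rank ∂_3 = 0 ⇒ b_2 = 12 − 12 − 0 = 0. So H_2 ≅ 0.

b_0 = 1, b_1 = 0, b_2 = 0.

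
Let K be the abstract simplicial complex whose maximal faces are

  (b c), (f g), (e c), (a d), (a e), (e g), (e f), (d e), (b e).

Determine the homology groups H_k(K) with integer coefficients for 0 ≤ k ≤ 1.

We work with the vertex ordering a < b < c < d < e < f < g. The simplices of K, each written with vertices in increasing order, are:

  0-simplices (7): a, b, c, d, e, f, g
  1-simplices (9): ad, ae, bc, be, ce, de, ef, eg, fg

Hence C_0 ≅ Z^7, C_1 ≅ Z^9.

The boundary map ∂_1: C_1 → C_0 is given by ∂[p,q] = [q] − [p]. For instance
  ∂ad = d − a.
This gives a 7×9 integer matrix of rank 6; reducing to Smith normal form yields diagonal entries (1,1,1,1,1,1).

Computing H_k = (kernel of ∂_k) / (image of ∂_{k+1}):

  H_0: rank C_0 − rank ∂_1 = 7 − 6 = 1, and the invariant factors of ∂_1 are all 1, so H_0 = Z.
  H_1: rank ker ∂_1 − rank ∂_2 = (9 − 6) − 0 = 3, and there is no ∂_2, so H_1 = Z^3.

(K is a triangulation of a wedge of 3 circles.)

H_0 ≅ Z,  H_1 ≅ Z^3.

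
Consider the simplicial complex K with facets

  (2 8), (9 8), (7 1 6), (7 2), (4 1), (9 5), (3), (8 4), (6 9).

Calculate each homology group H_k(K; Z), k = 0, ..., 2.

H_0 = Z^2,  H_1 = Z^2,  H_2 = 0.

Order the vertices as 1 < 2 < 3 < 4 < 5 < 6 < 7 < 8 < 9. Listing each simplex with vertices in this order, K has dimension 2 with simplices:

  0-simplices (9): [1], [2], [3], [4], [5], [6], [7], [8], [9]
  1-simplices (10): [1,4], [1,6], [1,7], [2,7], [2,8], [4,8], [5,9], [6,7], [6,9], [8,9]
  2-simplices (1): [1,6,7]

so the chain groups are C_0 ≅ Z^9, C_1 ≅ Z^10, C_2 ≅ Z^1.

Boundary ∂_1: C_1 → C_0 maps an edge to its endpoints' difference, ∂[p,q] = q − p. For instance
  ∂[1,7] = [7] − [1].
The resulting 9×10 matrix has rank 7, and its Smith normal form has invariant factors (1,1,1,1,1,1,1).

Boundary ∂_2: C_2 → C_1 acts by ∂[p,q,r] = [q,r] − [p,r] + [p,q]. For instance
  ∂[1,6,7] = [6,7] − [1,7] + [1,6].
The resulting 10×1 matrix has rank 1, and its Smith normal form has invariant factors (1).

Reading off H_k = ker ∂_k / im ∂_{k+1}:

  H_0: rank C_0 − rank ∂_1 = 9 − 7 = 2, and the invariant factors of ∂_1 are all 1, so H_0 ≅ Z^2.
  H_1: rank ker ∂_1 − rank ∂_2 = (10 − 7) − 1 = 2, and the invariant factors of ∂_2 are all 1, so H_1 ≅ Z^2.
  H_2: rank ker ∂_2 − rank ∂_3 = (1 − 1) − 0 = 0, and there is no ∂_3, so H_2 ≅ 0.

As a check, the Euler characteristic is 9 − 10 + 1 = 0, which agrees with 2 − 2 + 0 = 0.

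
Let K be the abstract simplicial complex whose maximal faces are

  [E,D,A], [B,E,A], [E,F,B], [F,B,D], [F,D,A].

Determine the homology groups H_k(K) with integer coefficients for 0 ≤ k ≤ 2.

H_0 ≅ Z,  H_1 ≅ Z,  H_2 = 0.

Take the total order A < B < D < E < F on the vertex set. Then K (dimension 2) consists of the simplices:

  0-simplices (5): A, B, D, E, F
  1-simplices (10): AB, AD, AE, AF, BD, BE, BF, DE, DF, EF
  2-simplices (5): ABE, ADE, ADF, BDF, BEF

Hence C_0 ≅ Z^5, C_1 ≅ Z^10, C_2 ≅ Z^5.

∂_1: C_1 → C_0 sends each edge [p,q] (with p < q) to q − p. For instance
  ∂BF = F − B.
The resulting 5×10 matrix has rank 4, and its Smith normal form has invariant factors (1,1,1,1).

∂_2: C_2 → C_1 acts by ∂[p,q,r] = [q,r] − [p,r] + [p,q]. For instance
  ∂ABE = BE − AE + AB,
  ∂ADE = DE − AE + AD.
The 10×5 boundary matrix has rank 5 and Smith normal form diag(1,1,1,1,1).

Computing H_k = (kernel of ∂_k) / (image of ∂_{k+1}):

  H_0: rank C_0 − rank ∂_1 = 5 − 4 = 1, and the invariant factors of ∂_1 are all 1, so H_0 ≅ Z.
  H_1: rank ker ∂_1 − rank ∂_2 = (10 − 4) − 5 = 1, and the invariant factors of ∂_2 are all 1, so H_1 ≅ Z.
  H_2: rank ker ∂_2 − rank ∂_3 = (5 − 5) − 0 = 0, and there is no ∂_3, so H_2 ≅ 0.

As a check, the Euler characteristic is 5 − 10 + 5 = 0, which agrees with 1 − 1 + 0 = 0.
(K is a triangulation of the Möbius band.)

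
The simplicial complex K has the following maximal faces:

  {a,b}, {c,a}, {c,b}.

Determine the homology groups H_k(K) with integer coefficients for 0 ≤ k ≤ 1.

H_0 = Z,  H_1 = Z.

Fix the vertex order a < b < c and write every simplex with vertices in increasing order. Then dim K = 1 and the simplices of K are:

  0-simplices (3): a, b, c
  1-simplices (3): ab, ac, bc

Hence C_0 ≅ Z^3, C_1 ≅ Z^3.

The boundary map ∂_1: C_1 → C_0 is given by ∂[p,q] = [q] − [p]. For instance
  ∂ac = c − a.
The resulting 3×3 matrix has rank 2, and its Smith normal form has invariant factors (1,1).

From H_k ≅ ker(∂_k) / im(∂_{k+1}) we obtain:

  H_0: rank C_0 − rank ∂_1 = 3 − 2 = 1, and the invariant factors of ∂_1 are all 1, so H_0 = Z.
  H_1: rank ker ∂_1 − rank ∂_2 = (3 − 2) − 0 = 1, and there is no ∂_2, so H_1 = Z.

As a check, the Euler characteristic is 3 − 3 = 0, which agrees with 1 − 1 = 0.
(K is a triangulation of the circle S^1.)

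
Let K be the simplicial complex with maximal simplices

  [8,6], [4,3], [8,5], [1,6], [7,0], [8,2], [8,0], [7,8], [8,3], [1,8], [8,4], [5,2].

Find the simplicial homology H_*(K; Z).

H_0 = Z,  H_1 = Z^4.

K has 9 vertices, 12 edges.
rank ∂_0 = 0, rank ∂_1 = 8 ⇒ b_0 = 9 − 0 − 8 = 1; all invariant factors of ∂_1 are 1 so no torsion. So H_0 = Z.
rank ∂_1 = 8, rank ∂_2 = 0 ⇒ b_1 = 12 − 8 − 0 = 4. So H_1 = Z^4.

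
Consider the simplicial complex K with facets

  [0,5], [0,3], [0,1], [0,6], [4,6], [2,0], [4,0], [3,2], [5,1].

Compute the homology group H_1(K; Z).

Order the vertices as 0 < 1 < 2 < 3 < 4 < 5 < 6. Listing each simplex with vertices in this order, K has dimension 1 with simplices:

  0-simplices (7): [0], [1], [2], [3], [4], [5], [6]
  1-simplices (9): [0,1], [0,2], [0,3], [0,4], [0,5], [0,6], [1,5], [2,3], [4,6]

Hence C_0 ≅ Z^7, C_1 ≅ Z^9.

The boundary map ∂_1: C_1 → C_0 maps an edge to its endpoints' difference, ∂[p,q] = q − p.
As a 7×9 matrix over Z this has rank 6, with invariant factors (1,1,1,1,1,1).

Now H_k = ker ∂_k / im ∂_{k+1}, so:

  H_1: rank ker ∂_1 − rank ∂_2 = (9 − 6) − 0 = 3, and there is no ∂_2, so H_1 = Z^3.

(K is a triangulation of a wedge of 3 circles.)

H_1 ≅ Z^3.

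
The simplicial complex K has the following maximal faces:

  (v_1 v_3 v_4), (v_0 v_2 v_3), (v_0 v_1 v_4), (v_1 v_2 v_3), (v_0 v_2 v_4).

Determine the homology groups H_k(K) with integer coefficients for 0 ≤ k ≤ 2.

Take the total order v_0 < v_1 < v_2 < v_3 < v_4 on the vertex set. Then K (dimension 2) consists of the simplices:

  0-simplices (5): [v_0], [v_1], [v_2], [v_3], [v_4]
  1-simplices (10): [v_0,v_1], [v_0,v_2], [v_0,v_3], [v_0,v_4], [v_1,v_2], [v_1,v_3], [v_1,v_4], [v_2,v_3], [v_2,v_4], [v_3,v_4]
  2-simplices (5): [v_0,v_1,v_4], [v_0,v_2,v_3], [v_0,v_2,v_4], [v_1,v_2,v_3], [v_1,v_3,v_4]

giving chain groups C_0 ≅ Z^5, C_1 ≅ Z^10, C_2 ≅ Z^5.

The boundary map ∂_1: C_1 → C_0 is given by ∂[p,q] = [q] − [p]. For instance
  ∂[v_1,v_3] = [v_3] − [v_1].
The resulting 5×10 matrix has rank 4, and its Smith normal form has invariant factors (1,1,1,1).

Boundary ∂_2: C_2 → C_1 maps a triangle to the signed sum of its edges. For instance
  ∂[v_1,v_2,v_3] = [v_2,v_3] − [v_1,v_3] + [v_1,v_2],
  ∂[v_0,v_2,v_4] = [v_2,v_4] − [v_0,v_4] + [v_0,v_2].
This gives a 10×5 integer matrix of rank 5; reducing to Smith normal form yields diagonal entries (1,1,1,1,1).

Computing H_k = (kernel of ∂_k) / (image of ∂_{k+1}):

  H_0: rank C_0 − rank ∂_1 = 5 − 4 = 1, and the invariant factors of ∂_1 are all 1, so H_0 = Z.
  H_1: rank ker ∂_1 − rank ∂_2 = (10 − 4) − 5 = 1, and the invariant factors of ∂_2 are all 1, so H_1 = Z.
  H_2: rank ker ∂_2 − rank ∂_3 = (5 − 5) − 0 = 0, and there is no ∂_3, so H_2 = 0.

As a check, the Euler characteristic is 5 − 10 + 5 = 0, which agrees with 1 − 1 + 0 = 0.

H_0 ≅ Z,  H_1 ≅ Z,  H_2 = 0.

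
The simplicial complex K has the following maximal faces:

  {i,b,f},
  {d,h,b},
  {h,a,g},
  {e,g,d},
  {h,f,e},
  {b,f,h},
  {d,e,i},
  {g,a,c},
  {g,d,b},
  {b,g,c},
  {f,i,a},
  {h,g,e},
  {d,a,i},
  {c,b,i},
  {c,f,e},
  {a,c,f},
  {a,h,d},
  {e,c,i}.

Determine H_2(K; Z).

H_2 = 0.

We work with the vertex ordering a < b < c < d < e < f < g < h < i. The simplices of K, each written with vertices in increasing order, are:

  0-simplices (9): a, b, c, d, e, f, g, h, i
  1-simplices (27): ac, ad, af, ag, ah, ai, bc, bd, bf, bg, bh, bi, ce, cf, cg, ci, de, dg, dh, di, ef, eg, eh, ei, fh, fi, gh
  2-simplices (18): acf, acg, adh, adi, afi, agh, bcg, bci, bdg, bdh, bfh, bfi, cef, cei, deg, dei, efh, egh

Hence C_0 ≅ Z^9, C_1 ≅ Z^27, C_2 ≅ Z^18.

Boundary ∂_1: C_1 → C_0 maps an edge to its endpoints' difference, ∂[p,q] = q − p. For instance
  ∂dg = g − d.
As a 9×27 matrix over Z this has rank 8, with invariant factors (1,1,1,1,1,1,1,1).

Boundary ∂_2: C_2 → C_1 acts by ∂[p,q,r] = [q,r] − [p,r] + [p,q]. For instance
  ∂bci = ci − bi + bc,
  ∂cei = ei − ci + ce.
As a 27×18 matrix over Z this has rank 18, with invariant factors (1,1,1,1,1,1,1,1,1,1,1,1,1,1,1,1,1,2).

Reading off H_k = ker ∂_k / im ∂_{k+1}:

  H_2: rank ker ∂_2 − rank ∂_3 = (18 − 18) − 0 = 0, and there is no ∂_3, so H_2 ≅ 0.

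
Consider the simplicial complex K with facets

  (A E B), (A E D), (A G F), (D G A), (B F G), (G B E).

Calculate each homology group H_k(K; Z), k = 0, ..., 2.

H_0 = Z,  H_1 = Z,  H_2 = 0.

We work with the vertex ordering A < B < D < E < F < G. The simplices of K, each written with vertices in increasing order, are:

  0-simplices (6): A, B, D, E, F, G
  1-simplices (12): AB, AD, AE, AF, AG, BE, BF, BG, DE, DG, EG, FG
  2-simplices (6): ABE, ADE, ADG, AFG, BEG, BFG

giving chain groups C_0 ≅ Z^6, C_1 ≅ Z^12, C_2 ≅ Z^6.

Boundary ∂_1: C_1 → C_0 sends each edge [p,q] (with p < q) to q − p.
This gives a 6×12 integer matrix of rank 5; reducing to Smith normal form yields diagonal entries (1,1,1,1,1).

The boundary map ∂_2: C_2 → C_1 acts by ∂[p,q,r] = [q,r] − [p,r] + [p,q]. For instance
  ∂BFG = FG − BG + BF,
  ∂ADG = DG − AG + AD.
As a 12×6 matrix over Z this has rank 6, with invariant factors (1,1,1,1,1,1).

From H_k ≅ ker(∂_k) / im(∂_{k+1}) we obtain:

  H_0: rank C_0 − rank ∂_1 = 6 − 5 = 1, and the invariant factors of ∂_1 are all 1, so H_0 = Z.
  H_1: rank ker ∂_1 − rank ∂_2 = (12 − 5) − 6 = 1, and the invariant factors of ∂_2 are all 1, so H_1 = Z.
  H_2: rank ker ∂_2 − rank ∂_3 = (6 − 6) − 0 = 0, and there is no ∂_3, so H_2 = 0.

(K is a triangulation of the cylinder S^1 x I.)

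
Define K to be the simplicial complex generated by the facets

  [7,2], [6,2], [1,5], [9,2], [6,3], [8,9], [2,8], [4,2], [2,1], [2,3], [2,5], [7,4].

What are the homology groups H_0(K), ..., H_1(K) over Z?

Order the vertices as 1 < 2 < 3 < 4 < 5 < 6 < 7 < 8 < 9. Listing each simplex with vertices in this order, K has dimension 1 with simplices:

  0-simplices (9): [1], [2], [3], [4], [5], [6], [7], [8], [9]
  1-simplices (12): [1,2], [1,5], [2,3], [2,4], [2,5], [2,6], [2,7], [2,8], [2,9], [3,6], [4,7], [8,9]

Hence C_0 ≅ Z^9, C_1 ≅ Z^12.

Boundary ∂_1: C_1 → C_0 is given by ∂[p,q] = [q] − [p]. For instance
  ∂[1,5] = [5] − [1].
This gives a 9×12 integer matrix of rank 8; reducing to Smith normal form yields diagonal entries (1,1,1,1,1,1,1,1).

Computing H_k = (kernel of ∂_k) / (image of ∂_{k+1}):

  H_0: rank C_0 − rank ∂_1 = 9 − 8 = 1, and the invariant factors of ∂_1 are all 1, so H_0 = Z.
  H_1: rank ker ∂_1 − rank ∂_2 = (12 − 8) − 0 = 4, and there is no ∂_2, so H_1 = Z^4.

As a check, the Euler characteristic is 9 − 12 = -3, which agrees with 1 − 4 = -3.

H_0 = Z,  H_1 = Z^4.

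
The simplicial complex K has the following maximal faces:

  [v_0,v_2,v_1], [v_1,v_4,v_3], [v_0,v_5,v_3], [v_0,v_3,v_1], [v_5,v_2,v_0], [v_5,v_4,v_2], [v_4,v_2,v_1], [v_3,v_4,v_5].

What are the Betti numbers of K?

Order the vertices as v_0 < v_1 < v_2 < v_3 < v_4 < v_5. Listing each simplex with vertices in this order, K has dimension 2 with simplices:

  0-simplices (6): [v_0], [v_1], [v_2], [v_3], [v_4], [v_5]
  1-simplices (12): [v_0,v_1], [v_0,v_2], [v_0,v_3], [v_0,v_5], [v_1,v_2], [v_1,v_3], [v_1,v_4], [v_2,v_4], [v_2,v_5], [v_3,v_4], [v_3,v_5], [v_4,v_5]
  2-simplices (8): [v_0,v_1,v_2], [v_0,v_1,v_3], [v_0,v_2,v_5], [v_0,v_3,v_5], [v_1,v_2,v_4], [v_1,v_3,v_4], [v_2,v_4,v_5], [v_3,v_4,v_5]

giving chain groups C_0 ≅ Z^6, C_1 ≅ Z^12, C_2 ≅ Z^8.

The boundary map ∂_1: C_1 → C_0 sends each edge [p,q] (with p < q) to q − p. For instance
  ∂[v_0,v_5] = [v_5] − [v_0].
This gives a 6×12 integer matrix of rank 5; reducing to Smith normal form yields diagonal entries (1,1,1,1,1).

Boundary ∂_2: C_2 → C_1 sends each 2-simplex [p,q,r] to [q,r] − [p,r] + [p,q]. For instance
  ∂[v_0,v_3,v_5] = [v_3,v_5] − [v_0,v_5] + [v_0,v_3],
  ∂[v_0,v_1,v_3] = [v_1,v_3] − [v_0,v_3] + [v_0,v_1].
As a 12×8 matrix over Z this has rank 7, with invariant factors (1,1,1,1,1,1,1).

Reading off H_k = ker ∂_k / im ∂_{k+1}:

  H_0: rank C_0 − rank ∂_1 = 6 − 5 = 1, and the invariant factors of ∂_1 are all 1, so H_0 = Z.
  H_1: rank ker ∂_1 − rank ∂_2 = (12 − 5) − 7 = 0, and the invariant factors of ∂_2 are all 1, so H_1 = 0.
  H_2: rank ker ∂_2 − rank ∂_3 = (8 − 7) − 0 = 1, and there is no ∂_3, so H_2 = Z.

Hence the Betti numbers are b_0 = 1, b_1 = 0, b_2 = 1.

b_0 = 1, b_1 = 0, b_2 = 1.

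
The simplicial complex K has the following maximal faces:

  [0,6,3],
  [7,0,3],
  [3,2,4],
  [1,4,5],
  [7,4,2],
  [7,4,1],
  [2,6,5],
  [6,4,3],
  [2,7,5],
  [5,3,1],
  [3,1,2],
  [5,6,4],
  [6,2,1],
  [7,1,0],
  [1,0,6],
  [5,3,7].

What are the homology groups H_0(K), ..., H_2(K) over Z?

Take the total order 0 < 1 < 2 < 3 < 4 < 5 < 6 < 7 on the vertex set. Then K (dimension 2) consists of the simplices:

  0-simplices (8): [0], [1], [2], [3], [4], [5], [6], [7]
  1-simplices (24): (24 of them)
  2-simplices (16): [0,1,6], [0,1,7], [0,3,6], [0,3,7], [1,2,3], [1,2,6], [1,3,5], [1,4,5], [1,4,7], [2,3,4], [2,4,7], [2,5,6], [2,5,7], [3,4,6], [3,5,7], [4,5,6]

so the chain groups are C_0 ≅ Z^8, C_1 ≅ Z^24, C_2 ≅ Z^16.

∂_1: C_1 → C_0 sends each edge [p,q] (with p < q) to q − p.
The 8×24 boundary matrix has rank 7 and Smith normal form diag(1,1,1,1,1,1,1).

Boundary ∂_2: C_2 → C_1 maps a triangle to the signed sum of its edges. For instance
  ∂[1,2,6] = [2,6] − [1,6] + [1,2],
  ∂[2,4,7] = [4,7] − [2,7] + [2,4].
As a 24×16 matrix over Z this has rank 15, with invariant factors (1,1,1,1,1,1,1,1,1,1,1,1,1,1,1).

Now H_k = ker ∂_k / im ∂_{k+1}, so:

  H_0: rank C_0 − rank ∂_1 = 8 − 7 = 1, and the invariant factors of ∂_1 are all 1, so H_0 = Z.
  H_1: rank ker ∂_1 − rank ∂_2 = (24 − 7) − 15 = 2, and the invariant factors of ∂_2 are all 1, so H_1 = Z^2.
  H_2: rank ker ∂_2 − rank ∂_3 = (16 − 15) − 0 = 1, and there is no ∂_3, so H_2 = Z.

H_0 ≅ Z,  H_1 ≅ Z^2,  H_2 ≅ Z.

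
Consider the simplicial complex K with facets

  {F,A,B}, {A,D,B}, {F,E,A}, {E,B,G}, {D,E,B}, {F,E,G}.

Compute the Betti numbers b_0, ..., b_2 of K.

Order the vertices as A < B < D < E < F < G. Listing each simplex with vertices in this order, K has dimension 2 with simplices:

  0-simplices (6): A, B, D, E, F, G
  1-simplices (12): AB, AD, AE, AF, BD, BE, BF, BG, DE, EF, EG, FG
  2-simplices (6): ABD, ABF, AEF, BDE, BEG, EFG

so the chain groups are C_0 ≅ Z^6, C_1 ≅ Z^12, C_2 ≅ Z^6.

∂_1: C_1 → C_0 is given by ∂[p,q] = [q] − [p].
This gives a 6×12 integer matrix of rank 5; reducing to Smith normal form yields diagonal entries (1,1,1,1,1).

The boundary map ∂_2: C_2 → C_1 acts by ∂[p,q,r] = [q,r] − [p,r] + [p,q]. For instance
  ∂EFG = FG − EG + EF,
  ∂ABD = BD − AD + AB.
The resulting 12×6 matrix has rank 6, and its Smith normal form has invariant factors (1,1,1,1,1,1).

Now H_k = ker ∂_k / im ∂_{k+1}, so:

  H_0: rank C_0 − rank ∂_1 = 6 − 5 = 1, and the invariant factors of ∂_1 are all 1, so H_0 ≅ Z.
  H_1: rank ker ∂_1 − rank ∂_2 = (12 − 5) − 6 = 1, and the invariant factors of ∂_2 are all 1, so H_1 ≅ Z.
  H_2: rank ker ∂_2 − rank ∂_3 = (6 − 6) − 0 = 0, and there is no ∂_3, so H_2 ≅ 0.

Hence the Betti numbers are b_0 = 1, b_1 = 1, b_2 = 0.

b_0 = 1, b_1 = 1, b_2 = 0.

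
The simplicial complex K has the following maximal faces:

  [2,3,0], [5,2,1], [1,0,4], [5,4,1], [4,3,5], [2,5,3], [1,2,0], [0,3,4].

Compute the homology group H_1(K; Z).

H_1 = 0.

We work with the vertex ordering 0 < 1 < 2 < 3 < 4 < 5. The simplices of K, each written with vertices in increasing order, are:

  0-simplices (6): [0], [1], [2], [3], [4], [5]
  1-simplices (12): [0,1], [0,2], [0,3], [0,4], [1,2], [1,4], [1,5], [2,3], [2,5], [3,4], [3,5], [4,5]
  2-simplices (8): [0,1,2], [0,1,4], [0,2,3], [0,3,4], [1,2,5], [1,4,5], [2,3,5], [3,4,5]

so the chain groups are C_0 ≅ Z^6, C_1 ≅ Z^12, C_2 ≅ Z^8.

∂_1: C_1 → C_0 is given by ∂[p,q] = [q] − [p].
The resulting 6×12 matrix has rank 5, and its Smith normal form has invariant factors (1,1,1,1,1).

∂_2: C_2 → C_1 sends each 2-simplex [p,q,r] to [q,r] − [p,r] + [p,q]. For instance
  ∂[1,2,5] = [2,5] − [1,5] + [1,2],
  ∂[1,4,5] = [4,5] − [1,5] + [1,4].
The 12×8 boundary matrix has rank 7 and Smith normal form diag(1,1,1,1,1,1,1).

Now H_k = ker ∂_k / im ∂_{k+1}, so:

  H_1: rank ker ∂_1 − rank ∂_2 = (12 − 5) − 7 = 0, and the invariant factors of ∂_2 are all 1, so H_1 = 0.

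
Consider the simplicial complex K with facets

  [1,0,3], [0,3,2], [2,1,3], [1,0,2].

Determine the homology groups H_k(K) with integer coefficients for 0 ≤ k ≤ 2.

H_0 = Z,  H_1 = 0,  H_2 = Z.

Fix the vertex order 0 < 1 < 2 < 3 and write every simplex with vertices in increasing order. Then dim K = 2 and the simplices of K are:

  0-simplices (4): [0], [1], [2], [3]
  1-simplices (6): [0,1], [0,2], [0,3], [1,2], [1,3], [2,3]
  2-simplices (4): [0,1,2], [0,1,3], [0,2,3], [1,2,3]

giving chain groups C_0 ≅ Z^4, C_1 ≅ Z^6, C_2 ≅ Z^4.

∂_1: C_1 → C_0 is given by ∂[p,q] = [q] − [p]. For instance
  ∂[2,3] = [3] − [2].
This gives a 4×6 integer matrix of rank 3; reducing to Smith normal form yields diagonal entries (1,1,1).

∂_2: C_2 → C_1 sends each 2-simplex [p,q,r] to [q,r] − [p,r] + [p,q]. For instance
  ∂[0,1,3] = [1,3] − [0,3] + [0,1],
  ∂[0,2,3] = [2,3] − [0,3] + [0,2].
This gives a 6×4 integer matrix of rank 3; reducing to Smith normal form yields diagonal entries (1,1,1).

Reading off H_k = ker ∂_k / im ∂_{k+1}:

  H_0: rank C_0 − rank ∂_1 = 4 − 3 = 1, and the invariant factors of ∂_1 are all 1, so H_0 ≅ Z.
  H_1: rank ker ∂_1 − rank ∂_2 = (6 − 3) − 3 = 0, and the invariant factors of ∂_2 are all 1, so H_1 ≅ 0.
  H_2: rank ker ∂_2 − rank ∂_3 = (4 − 3) − 0 = 1, and there is no ∂_3, so H_2 ≅ Z.

As a check, the Euler characteristic is 4 − 6 + 4 = 2, which agrees with 1 − 0 + 1 = 2.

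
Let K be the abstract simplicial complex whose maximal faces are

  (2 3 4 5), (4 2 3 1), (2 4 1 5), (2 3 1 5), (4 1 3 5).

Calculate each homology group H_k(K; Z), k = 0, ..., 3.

H_0 = Z,  H_1 = 0,  H_2 = 0,  H_3 = Z.

We work with the vertex ordering 1 < 2 < 3 < 4 < 5. The simplices of K, each written with vertices in increasing order, are:

  0-simplices (5): [1], [2], [3], [4], [5]
  1-simplices (10): [1,2], [1,3], [1,4], [1,5], [2,3], [2,4], [2,5], [3,4], [3,5], [4,5]
  2-simplices (10): [1,2,3], [1,2,4], [1,2,5], [1,3,4], [1,3,5], [1,4,5], [2,3,4], [2,3,5], [2,4,5], [3,4,5]
  3-simplices (5): [1,2,3,4], [1,2,3,5], [1,2,4,5], [1,3,4,5], [2,3,4,5]

so the chain groups are C_0 ≅ Z^5, C_1 ≅ Z^10, C_2 ≅ Z^10, C_3 ≅ Z^5.

∂_1: C_1 → C_0 is given by ∂[p,q] = [q] − [p].
The 5×10 boundary matrix has rank 4 and Smith normal form diag(1,1,1,1).

The boundary map ∂_2: C_2 → C_1 maps a triangle to the signed sum of its edges. For instance
  ∂[2,3,5] = [3,5] − [2,5] + [2,3],
  ∂[1,2,3] = [2,3] − [1,3] + [1,2].
As a 10×10 matrix over Z this has rank 6, with invariant factors (1,1,1,1,1,1).

∂_3: C_3 → C_2 sends each 3-simplex σ to the alternating sum Σ_i (−1)^i (σ with its i-th vertex removed). For instance
  ∂[2,3,4,5] = [3,4,5] − [2,4,5] + [2,3,5] − [2,3,4],
  ∂[1,2,3,4] = [2,3,4] − [1,3,4] + [1,2,4] − [1,2,3].
The resulting 10×5 matrix has rank 4, and its Smith normal form has invariant factors (1,1,1,1).

Reading off H_k = ker ∂_k / im ∂_{k+1}:

  H_0: rank C_0 − rank ∂_1 = 5 − 4 = 1, and the invariant factors of ∂_1 are all 1, so H_0 ≅ Z.
  H_1: rank ker ∂_1 − rank ∂_2 = (10 − 4) − 6 = 0, and the invariant factors of ∂_2 are all 1, so H_1 ≅ 0.
  H_2: rank ker ∂_2 − rank ∂_3 = (10 − 6) − 4 = 0, and the invariant factors of ∂_3 are all 1, so H_2 ≅ 0.
  H_3: rank ker ∂_3 − rank ∂_4 = (5 − 4) − 0 = 1, and there is no ∂_4, so H_3 ≅ Z.

As a check, the Euler characteristic is 5 − 10 + 10 − 5 = 0, which agrees with 1 − 0 + 0 − 1 = 0.
(K is a triangulation of the 3-sphere S^3.)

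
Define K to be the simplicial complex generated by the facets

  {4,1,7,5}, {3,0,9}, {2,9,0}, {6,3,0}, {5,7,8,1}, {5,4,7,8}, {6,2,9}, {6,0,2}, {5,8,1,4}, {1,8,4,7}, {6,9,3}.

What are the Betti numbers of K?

Fix the vertex order 0 < 1 < 2 < 3 < 4 < 5 < 6 < 7 < 8 < 9 and write every simplex with vertices in increasing order. Then dim K = 3 and the simplices of K are:

  0-simplices (10): [0], [1], [2], [3], [4], [5], [6], [7], [8], [9]
  1-simplices (19): [0,2], [0,3], [0,6], [0,9], [1,4], [1,5], [1,7], [1,8], [2,6], [2,9], [3,6], [3,9], [4,5], [4,7], [4,8], [5,7], [5,8], [6,9], [7,8]
  2-simplices (16): [0,2,6], [0,2,9], [0,3,6], [0,3,9], [1,4,5], [1,4,7], [1,4,8], [1,5,7], [1,5,8], [1,7,8], [2,6,9], [3,6,9], [4,5,7], [4,5,8], [4,7,8], [5,7,8]
  3-simplices (5): [1,4,5,7], [1,4,5,8], [1,4,7,8], [1,5,7,8], [4,5,7,8]

giving chain groups C_0 ≅ Z^10, C_1 ≅ Z^19, C_2 ≅ Z^16, C_3 ≅ Z^5.

Boundary ∂_1: C_1 → C_0 is given by ∂[p,q] = [q] − [p]. For instance
  ∂[6,9] = [9] − [6].
The resulting 10×19 matrix has rank 8, and its Smith normal form has invariant factors (1,1,1,1,1,1,1,1).

The boundary map ∂_2: C_2 → C_1 maps a triangle to the signed sum of its edges. For instance
  ∂[0,2,6] = [2,6] − [0,6] + [0,2],
  ∂[3,6,9] = [6,9] − [3,9] + [3,6].
As a 19×16 matrix over Z this has rank 11, with invariant factors (1,1,1,1,1,1,1,1,1,1,1).

Boundary ∂_3: C_3 → C_2 sends each 3-simplex σ to the alternating sum Σ_i (−1)^i (σ with its i-th vertex removed). For instance
  ∂[1,4,5,7] = [4,5,7] − [1,5,7] + [1,4,7] − [1,4,5],
  ∂[1,5,7,8] = [5,7,8] − [1,7,8] + [1,5,8] − [1,5,7].
As a 16×5 matrix over Z this has rank 4, with invariant factors (1,1,1,1).

Computing H_k = (kernel of ∂_k) / (image of ∂_{k+1}):

  H_0: rank C_0 − rank ∂_1 = 10 − 8 = 2, and the invariant factors of ∂_1 are all 1, so H_0 = Z^2.
  H_1: rank ker ∂_1 − rank ∂_2 = (19 − 8) − 11 = 0, and the invariant factors of ∂_2 are all 1, so H_1 = 0.
  H_2: rank ker ∂_2 − rank ∂_3 = (16 − 11) − 4 = 1, and the invariant factors of ∂_3 are all 1, so H_2 = Z.
  H_3: rank ker ∂_3 − rank ∂_4 = (5 − 4) − 0 = 1, and there is no ∂_4, so H_3 = Z.

As a check, the Euler characteristic is 10 − 19 + 16 − 5 = 2, which agrees with 2 − 0 + 1 − 1 = 2.

Hence the Betti numbers are b_0 = 2, b_1 = 0, b_2 = 1, b_3 = 1.

b_0 = 2, b_1 = 0, b_2 = 1, b_3 = 1.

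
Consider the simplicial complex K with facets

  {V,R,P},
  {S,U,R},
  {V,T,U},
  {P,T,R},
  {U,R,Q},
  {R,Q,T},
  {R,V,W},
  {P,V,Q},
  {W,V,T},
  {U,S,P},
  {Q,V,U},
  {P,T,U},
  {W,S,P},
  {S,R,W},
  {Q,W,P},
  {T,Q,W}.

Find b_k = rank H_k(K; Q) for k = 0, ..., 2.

We work with the vertex ordering P < Q < R < S < T < U < V < W. The simplices of K, each written with vertices in increasing order, are:

  0-simplices (8): P, Q, R, S, T, U, V, W
  1-simplices (24): PQ, PR, PS, PT, PU, PV, PW, QR, QT, QU, QV, QW, RS, RT, RU, RV, RW, SU, SW, TU, TV, TW, UV, VW
  2-simplices (16): PQV, PQW, PRT, PRV, PSU, PSW, PTU, QRT, QRU, QTW, QUV, RSU, RSW, RVW, TUV, TVW

Hence C_0 ≅ Z^8, C_1 ≅ Z^24, C_2 ≅ Z^16.

Boundary ∂_1: C_1 → C_0 maps an edge to its endpoints' difference, ∂[p,q] = q − p. For instance
  ∂PW = W − P.
As a 8×24 matrix over Z this has rank 7, with invariant factors (1,1,1,1,1,1,1).

Boundary ∂_2: C_2 → C_1 acts by ∂[p,q,r] = [q,r] − [p,r] + [p,q]. For instance
  ∂PRT = RT − PT + PR,
  ∂QUV = UV − QV + QU.
This gives a 24×16 integer matrix of rank 15; reducing to Smith normal form yields diagonal entries (1,1,1,1,1,1,1,1,1,1,1,1,1,1,1).

From H_k ≅ ker(∂_k) / im(∂_{k+1}) we obtain:

  H_0: rank C_0 − rank ∂_1 = 8 − 7 = 1, and the invariant factors of ∂_1 are all 1, so H_0 = Z.
  H_1: rank ker ∂_1 − rank ∂_2 = (24 − 7) − 15 = 2, and the invariant factors of ∂_2 are all 1, so H_1 = Z^2.
  H_2: rank ker ∂_2 − rank ∂_3 = (16 − 15) − 0 = 1, and there is no ∂_3, so H_2 = Z.

Hence the Betti numbers are b_0 = 1, b_1 = 2, b_2 = 1.

b_0 = 1, b_1 = 2, b_2 = 1.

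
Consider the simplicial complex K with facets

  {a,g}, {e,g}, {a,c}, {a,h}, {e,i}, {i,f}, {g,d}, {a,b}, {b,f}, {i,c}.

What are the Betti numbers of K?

b_0 = 1, b_1 = 2.

Fix the vertex order a < b < c < d < e < f < g < h < i and write every simplex with vertices in increasing order. Then dim K = 1 and the simplices of K are:

  0-simplices (9): a, b, c, d, e, f, g, h, i
  1-simplices (10): ab, ac, ag, ah, bf, ci, dg, eg, ei, fi

so the chain groups are C_0 ≅ Z^9, C_1 ≅ Z^10.

Boundary ∂_1: C_1 → C_0 maps an edge to its endpoints' difference, ∂[p,q] = q − p. For instance
  ∂ah = h − a.
The resulting 9×10 matrix has rank 8, and its Smith normal form has invariant factors (1,1,1,1,1,1,1,1).

Now H_k = ker ∂_k / im ∂_{k+1}, so:

  H_0: rank C_0 − rank ∂_1 = 9 − 8 = 1, and the invariant factors of ∂_1 are all 1, so H_0 = Z.
  H_1: rank ker ∂_1 − rank ∂_2 = (10 − 8) − 0 = 2, and there is no ∂_2, so H_1 = Z^2.

Hence the Betti numbers are b_0 = 1, b_1 = 2.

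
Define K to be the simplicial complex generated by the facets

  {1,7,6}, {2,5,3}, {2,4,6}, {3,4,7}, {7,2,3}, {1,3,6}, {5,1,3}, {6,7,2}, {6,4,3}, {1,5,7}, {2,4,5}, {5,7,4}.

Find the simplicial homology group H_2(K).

H_2 ≅ 0.

We work with the vertex ordering 1 < 2 < 3 < 4 < 5 < 6 < 7. The simplices of K, each written with vertices in increasing order, are:

  0-simplices (7): [1], [2], [3], [4], [5], [6], [7]
  1-simplices (18): [1,3], [1,5], [1,6], [1,7], [2,3], [2,4], [2,5], [2,6], [2,7], [3,4], [3,5], [3,6], [3,7], [4,5], [4,6], [4,7], [5,7], [6,7]
  2-simplices (12): [1,3,5], [1,3,6], [1,5,7], [1,6,7], [2,3,5], [2,3,7], [2,4,5], [2,4,6], [2,6,7], [3,4,6], [3,4,7], [4,5,7]

giving chain groups C_0 ≅ Z^7, C_1 ≅ Z^18, C_2 ≅ Z^12.

The boundary map ∂_1: C_1 → C_0 is given by ∂[p,q] = [q] − [p].
As a 7×18 matrix over Z this has rank 6, with invariant factors (1,1,1,1,1,1).

The boundary map ∂_2: C_2 → C_1 sends each 2-simplex [p,q,r] to [q,r] − [p,r] + [p,q]. For instance
  ∂[1,3,6] = [3,6] − [1,6] + [1,3],
  ∂[4,5,7] = [5,7] − [4,7] + [4,5].
The 18×12 boundary matrix has rank 12 and Smith normal form diag(1,1,1,1,1,1,1,1,1,1,1,2).

From H_k ≅ ker(∂_k) / im(∂_{k+1}) we obtain:

  H_2: rank ker ∂_2 − rank ∂_3 = (12 − 12) − 0 = 0, and there is no ∂_3, so H_2 = 0.

(K is a triangulation of the real projective plane RP^2.)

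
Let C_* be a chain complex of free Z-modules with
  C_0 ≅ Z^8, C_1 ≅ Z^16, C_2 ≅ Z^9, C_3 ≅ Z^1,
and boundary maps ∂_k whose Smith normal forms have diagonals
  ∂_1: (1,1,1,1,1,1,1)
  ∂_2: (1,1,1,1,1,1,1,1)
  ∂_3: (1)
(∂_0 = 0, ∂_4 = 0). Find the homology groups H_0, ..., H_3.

H_0 ≅ Z,  H_1 ≅ Z,  H_2 = 0,  H_3 = 0.

H_0: b_0 = 8 − 0 − 7 = 1; torsion from ∂_1 factors > 1: none. So H_0 ≅ Z.
H_1: b_1 = 16 − 7 − 8 = 1; torsion from ∂_2 factors > 1: none. So H_1 ≅ Z.
H_2: b_2 = 9 − 8 − 1 = 0; torsion from ∂_3 factors > 1: none. So H_2 ≅ 0.
H_3: b_3 = 1 − 1 − 0 = 0; torsion from ∂_4 factors > 1: none. So H_3 ≅ 0.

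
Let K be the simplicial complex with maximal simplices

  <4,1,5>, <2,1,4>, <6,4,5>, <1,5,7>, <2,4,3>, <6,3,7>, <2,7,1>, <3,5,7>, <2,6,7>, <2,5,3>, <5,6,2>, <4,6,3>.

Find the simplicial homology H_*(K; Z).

Fix the vertex order 1 < 2 < 3 < 4 < 5 < 6 < 7 and write every simplex with vertices in increasing order. Then dim K = 2 and the simplices of K are:

  0-simplices (7): [1], [2], [3], [4], [5], [6], [7]
  1-simplices (18): [1,2], [1,4], [1,5], [1,7], [2,3], [2,4], [2,5], [2,6], [2,7], [3,4], [3,5], [3,6], [3,7], [4,5], [4,6], [5,6], [5,7], [6,7]
  2-simplices (12): [1,2,4], [1,2,7], [1,4,5], [1,5,7], [2,3,4], [2,3,5], [2,5,6], [2,6,7], [3,4,6], [3,5,7], [3,6,7], [4,5,6]

so the chain groups are C_0 ≅ Z^7, C_1 ≅ Z^18, C_2 ≅ Z^12.

∂_1: C_1 → C_0 maps an edge to its endpoints' difference, ∂[p,q] = q − p.
The 7×18 boundary matrix has rank 6 and Smith normal form diag(1,1,1,1,1,1).

∂_2: C_2 → C_1 sends each 2-simplex [p,q,r] to [q,r] − [p,r] + [p,q]. For instance
  ∂[4,5,6] = [5,6] − [4,6] + [4,5],
  ∂[1,2,4] = [2,4] − [1,4] + [1,2].
The 18×12 boundary matrix has rank 12 and Smith normal form diag(1,1,1,1,1,1,1,1,1,1,1,2).

From H_k ≅ ker(∂_k) / im(∂_{k+1}) we obtain:

  H_0: rank C_0 − rank ∂_1 = 7 − 6 = 1, and the invariant factors of ∂_1 are all 1, so H_0 = Z.
  H_1: rank ker ∂_1 − rank ∂_2 = (18 − 6) − 12 = 0, and ∂_2 has invariant factor 2 > 1, so H_1 = Z/2.
  H_2: rank ker ∂_2 − rank ∂_3 = (12 − 12) − 0 = 0, and there is no ∂_3, so H_2 = 0.

As a check, the Euler characteristic is 7 − 18 + 12 = 1, which agrees with 1 − 0 + 0 = 1.

H_0 = Z,  H_1 = Z/2,  H_2 = 0.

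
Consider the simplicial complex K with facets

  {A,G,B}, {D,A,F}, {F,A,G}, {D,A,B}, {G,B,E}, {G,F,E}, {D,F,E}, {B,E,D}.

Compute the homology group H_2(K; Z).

We work with the vertex ordering A < B < D < E < F < G. The simplices of K, each written with vertices in increasing order, are:

  0-simplices (6): A, B, D, E, F, G
  1-simplices (12): AB, AD, AF, AG, BD, BE, BG, DE, DF, EF, EG, FG
  2-simplices (8): ABD, ABG, ADF, AFG, BDE, BEG, DEF, EFG

Hence C_0 ≅ Z^6, C_1 ≅ Z^12, C_2 ≅ Z^8.

The boundary map ∂_1: C_1 → C_0 is given by ∂[p,q] = [q] − [p]. For instance
  ∂AD = D − A.
This gives a 6×12 integer matrix of rank 5; reducing to Smith normal form yields diagonal entries (1,1,1,1,1).

The boundary map ∂_2: C_2 → C_1 acts by ∂[p,q,r] = [q,r] − [p,r] + [p,q]. For instance
  ∂AFG = FG − AG + AF,
  ∂DEF = EF − DF + DE.
The 12×8 boundary matrix has rank 7 and Smith normal form diag(1,1,1,1,1,1,1).

From H_k ≅ ker(∂_k) / im(∂_{k+1}) we obtain:

  H_2: rank ker ∂_2 − rank ∂_3 = (8 − 7) − 0 = 1, and there is no ∂_3, so H_2 = Z.

H_2 = Z.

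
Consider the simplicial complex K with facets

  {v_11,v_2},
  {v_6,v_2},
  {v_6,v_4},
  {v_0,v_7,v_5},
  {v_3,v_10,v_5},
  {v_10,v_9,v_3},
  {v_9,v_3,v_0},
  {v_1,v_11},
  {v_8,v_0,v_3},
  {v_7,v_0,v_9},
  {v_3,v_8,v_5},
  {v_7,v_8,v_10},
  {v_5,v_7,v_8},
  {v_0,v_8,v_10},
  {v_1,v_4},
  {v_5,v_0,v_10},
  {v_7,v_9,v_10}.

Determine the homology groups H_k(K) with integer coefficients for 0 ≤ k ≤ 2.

Take the total order v_0 < v_1 < v_2 < v_3 < v_4 < v_5 < v_6 < v_7 < v_8 < v_9 < v_10 < v_11 on the vertex set. Then K (dimension 2) consists of the simplices:

  0-simplices (12): [v_0], [v_1], [v_2], [v_3], [v_4], [v_5], [v_6], [v_7], [v_8], [v_9], [v_10], [v_11]
  1-simplices (23): (23 of them)
  2-simplices (12): (12 of them)

Hence C_0 ≅ Z^12, C_1 ≅ Z^23, C_2 ≅ Z^12.

Boundary ∂_1: C_1 → C_0 maps an edge to its endpoints' difference, ∂[p,q] = q − p. For instance
  ∂[v_9,v_10] = [v_10] − [v_9].
The resulting 12×23 matrix has rank 10, and its Smith normal form has invariant factors (1,1,1,1,1,1,1,1,1,1).

The boundary map ∂_2: C_2 → C_1 maps a triangle to the signed sum of its edges. For instance
  ∂[v_5,v_7,v_8] = [v_7,v_8] − [v_5,v_8] + [v_5,v_7],
  ∂[v_0,v_5,v_10] = [v_5,v_10] − [v_0,v_10] + [v_0,v_5].
The 23×12 boundary matrix has rank 12 and Smith normal form diag(1,1,1,1,1,1,1,1,1,1,1,2).

Reading off H_k = ker ∂_k / im ∂_{k+1}:

  H_0: rank C_0 − rank ∂_1 = 12 − 10 = 2, and the invariant factors of ∂_1 are all 1, so H_0 = Z^2.
  H_1: rank ker ∂_1 − rank ∂_2 = (23 − 10) − 12 = 1, and ∂_2 has invariant factor 2 > 1, so H_1 = Z ⊕ Z/2Z.
  H_2: rank ker ∂_2 − rank ∂_3 = (12 − 12) − 0 = 0, and there is no ∂_3, so H_2 = 0.

As a check, the Euler characteristic is 12 − 23 + 12 = 1, which agrees with 2 − 1 + 0 = 1.
(K is a triangulation of the disjoint union of the circle S^1 and the real projective plane RP^2.)

H_0 ≅ Z^2,  H_1 ≅ Z ⊕ Z/2Z,  H_2 = 0.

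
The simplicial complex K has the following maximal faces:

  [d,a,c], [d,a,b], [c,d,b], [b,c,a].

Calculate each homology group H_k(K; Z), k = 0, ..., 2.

H_0 = Z,  H_1 = 0,  H_2 = Z.

Order the vertices as a < b < c < d. Listing each simplex with vertices in this order, K has dimension 2 with simplices:

  0-simplices (4): a, b, c, d
  1-simplices (6): ab, ac, ad, bc, bd, cd
  2-simplices (4): abc, abd, acd, bcd

so the chain groups are C_0 ≅ Z^4, C_1 ≅ Z^6, C_2 ≅ Z^4.

The boundary map ∂_1: C_1 → C_0 maps an edge to its endpoints' difference, ∂[p,q] = q − p. For instance
  ∂ab = b − a.
The 4×6 boundary matrix has rank 3 and Smith normal form diag(1,1,1).

The boundary map ∂_2: C_2 → C_1 maps a triangle to the signed sum of its edges. For instance
  ∂bcd = cd − bd + bc,
  ∂abc = bc − ac + ab.
As a 6×4 matrix over Z this has rank 3, with invariant factors (1,1,1).

Computing H_k = (kernel of ∂_k) / (image of ∂_{k+1}):

  H_0: rank C_0 − rank ∂_1 = 4 − 3 = 1, and the invariant factors of ∂_1 are all 1, so H_0 = Z.
  H_1: rank ker ∂_1 − rank ∂_2 = (6 − 3) − 3 = 0, and the invariant factors of ∂_2 are all 1, so H_1 = 0.
  H_2: rank ker ∂_2 − rank ∂_3 = (4 − 3) − 0 = 1, and there is no ∂_3, so H_2 = Z.

As a check, the Euler characteristic is 4 − 6 + 4 = 2, which agrees with 1 − 0 + 1 = 2.
(K is a triangulation of the 2-sphere S^2.)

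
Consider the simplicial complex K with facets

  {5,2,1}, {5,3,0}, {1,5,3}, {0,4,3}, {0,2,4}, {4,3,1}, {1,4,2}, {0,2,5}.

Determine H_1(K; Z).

H_1 = 0.

Fix the vertex order 0 < 1 < 2 < 3 < 4 < 5 and write every simplex with vertices in increasing order. Then dim K = 2 and the simplices of K are:

  0-simplices (6): [0], [1], [2], [3], [4], [5]
  1-simplices (12): [0,2], [0,3], [0,4], [0,5], [1,2], [1,3], [1,4], [1,5], [2,4], [2,5], [3,4], [3,5]
  2-simplices (8): [0,2,4], [0,2,5], [0,3,4], [0,3,5], [1,2,4], [1,2,5], [1,3,4], [1,3,5]

giving chain groups C_0 ≅ Z^6, C_1 ≅ Z^12, C_2 ≅ Z^8.

∂_1: C_1 → C_0 is given by ∂[p,q] = [q] − [p].
This gives a 6×12 integer matrix of rank 5; reducing to Smith normal form yields diagonal entries (1,1,1,1,1).

The boundary map ∂_2: C_2 → C_1 maps a triangle to the signed sum of its edges. For instance
  ∂[0,3,4] = [3,4] − [0,4] + [0,3],
  ∂[1,2,5] = [2,5] − [1,5] + [1,2].
The 12×8 boundary matrix has rank 7 and Smith normal form diag(1,1,1,1,1,1,1).

Now H_k = ker ∂_k / im ∂_{k+1}, so:

  H_1: rank ker ∂_1 − rank ∂_2 = (12 − 5) − 7 = 0, and the invariant factors of ∂_2 are all 1, so H_1 = 0.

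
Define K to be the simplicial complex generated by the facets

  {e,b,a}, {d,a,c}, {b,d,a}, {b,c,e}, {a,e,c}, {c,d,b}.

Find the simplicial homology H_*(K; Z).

H_0 ≅ Z,  H_1 = 0,  H_2 ≅ Z.

K has 5 vertices, 9 edges, 6 triangles.
rank ∂_0 = 0, rank ∂_1 = 4 ⇒ b_0 = 5 − 0 − 4 = 1; all invariant factors of ∂_1 are 1 so no torsion. So H_0 ≅ Z.
rank ∂_1 = 4, rank ∂_2 = 5 ⇒ b_1 = 9 − 4 − 5 = 0; all invariant factors of ∂_2 are 1 so no torsion. So H_1 ≅ 0.
rank ∂_2 = 5, rank ∂_3 = 0 ⇒ b_2 = 6 − 5 − 0 = 1. So H_2 ≅ Z.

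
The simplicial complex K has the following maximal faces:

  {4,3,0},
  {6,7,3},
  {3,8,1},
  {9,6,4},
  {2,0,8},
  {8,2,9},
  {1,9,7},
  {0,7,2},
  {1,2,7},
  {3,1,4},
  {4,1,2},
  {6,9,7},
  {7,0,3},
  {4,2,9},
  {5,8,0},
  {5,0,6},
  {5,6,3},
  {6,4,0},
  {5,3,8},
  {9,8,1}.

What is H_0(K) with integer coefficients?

K has 10 vertices, 30 edges, 20 triangles.
rank ∂_0 = 0, rank ∂_1 = 9 ⇒ b_0 = 10 − 0 − 9 = 1; all invariant factors of ∂_1 are 1 so no torsion. So H_0 = Z.

H_0 ≅ Z.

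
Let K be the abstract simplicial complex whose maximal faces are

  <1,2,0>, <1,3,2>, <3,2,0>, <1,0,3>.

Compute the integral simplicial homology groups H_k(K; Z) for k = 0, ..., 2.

Take the total order 0 < 1 < 2 < 3 on the vertex set. Then K (dimension 2) consists of the simplices:

  0-simplices (4): [0], [1], [2], [3]
  1-simplices (6): [0,1], [0,2], [0,3], [1,2], [1,3], [2,3]
  2-simplices (4): [0,1,2], [0,1,3], [0,2,3], [1,2,3]

Hence C_0 ≅ Z^4, C_1 ≅ Z^6, C_2 ≅ Z^4.

Boundary ∂_1: C_1 → C_0 maps an edge to its endpoints' difference, ∂[p,q] = q − p. For instance
  ∂[0,2] = [2] − [0].
The 4×6 boundary matrix has rank 3 and Smith normal form diag(1,1,1).

Boundary ∂_2: C_2 → C_1 maps a triangle to the signed sum of its edges. For instance
  ∂[0,1,2] = [1,2] − [0,2] + [0,1],
  ∂[1,2,3] = [2,3] − [1,3] + [1,2].
This gives a 6×4 integer matrix of rank 3; reducing to Smith normal form yields diagonal entries (1,1,1).

Reading off H_k = ker ∂_k / im ∂_{k+1}:

  H_0: rank C_0 − rank ∂_1 = 4 − 3 = 1, and the invariant factors of ∂_1 are all 1, so H_0 = Z.
  H_1: rank ker ∂_1 − rank ∂_2 = (6 − 3) − 3 = 0, and the invariant factors of ∂_2 are all 1, so H_1 = 0.
  H_2: rank ker ∂_2 − rank ∂_3 = (4 − 3) − 0 = 1, and there is no ∂_3, so H_2 = Z.

H_0 = Z,  H_1 = 0,  H_2 = Z.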